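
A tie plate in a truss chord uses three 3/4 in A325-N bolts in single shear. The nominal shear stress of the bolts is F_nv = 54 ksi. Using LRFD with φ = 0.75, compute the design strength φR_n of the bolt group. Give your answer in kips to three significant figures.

A_b = π × 0.75² / 4 = 0.4418 in².
R_n = F_nv · A_b · n · n_s = 54 × 0.4418 × 3 × 1 = 71.57 kips.
Design strength φR_n = 0.75 × 71.57 = 53.7 kips.

53.7 kips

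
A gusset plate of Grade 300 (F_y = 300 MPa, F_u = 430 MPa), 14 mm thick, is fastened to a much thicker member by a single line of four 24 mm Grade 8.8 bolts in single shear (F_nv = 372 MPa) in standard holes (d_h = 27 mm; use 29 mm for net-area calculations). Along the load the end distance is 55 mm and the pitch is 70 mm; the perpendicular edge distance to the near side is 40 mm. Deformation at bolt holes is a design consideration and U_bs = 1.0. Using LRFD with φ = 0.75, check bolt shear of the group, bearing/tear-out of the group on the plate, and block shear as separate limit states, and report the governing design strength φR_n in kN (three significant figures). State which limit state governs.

505 kN (bolt shear governs)

Bolt shear: A_b = π·24²/4 = 452.4 mm²; R_n = 372 × 452.4 × 4 × 1 / 1000 = 673.2 kN → 0.75 × 673.2 = 505 kN.
Bearing: edge l_c = 41.5, r_n = 299.8 kN; interior l_c = 43, r_n = 310.6 kN; R_n = 299.8 + 3·310.6 = 1232 kN → 924 kN.
Block shear: A_gv = 3710, A_nv = 2289, A_nt = 357 mm²; R_n = min(0.6F_uA_nv, 0.6F_yA_gv) + U_bs·F_u·A_nt = 744.1 kN → 558 kN.
Bolt shear governs: 505 kN.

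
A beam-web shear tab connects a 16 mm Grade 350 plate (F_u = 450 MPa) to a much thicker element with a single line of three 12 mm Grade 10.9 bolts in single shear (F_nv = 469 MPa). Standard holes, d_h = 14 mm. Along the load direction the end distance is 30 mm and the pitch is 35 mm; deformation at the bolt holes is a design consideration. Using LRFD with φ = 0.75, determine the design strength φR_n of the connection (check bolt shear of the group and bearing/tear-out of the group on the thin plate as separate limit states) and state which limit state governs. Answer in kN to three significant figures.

119 kN (bolt shear governs)

Bolt shear: A_b = π·12²/4 = 113.1 mm²; R_n = 469 × 113.1 × 3 × 1 / 1000 = 159.1 kN → 0.75 × 159.1 = 119 kN.
Bearing (1.2 l_c t F_u ≤ 2.4 d t F_u): upper limit = 2.4·12·16·450 / 1000 = 207.4 kN.
  Edge l_c = 30 − 14/2 = 23 → r_n = 198.7 kN; interior l_c = 35 − 14 = 21 → r_n = 181.4 kN.
  R_n,bearing = 1·198.7 + 2·181.4 = 561.6 kN → 0.75 × 561.6 = 421 kN.
Bolt shear governs: 119 kN.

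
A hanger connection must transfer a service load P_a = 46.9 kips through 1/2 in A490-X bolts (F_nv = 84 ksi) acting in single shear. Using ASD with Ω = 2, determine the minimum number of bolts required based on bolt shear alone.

A_b = π·0.5²/4 = 0.1963 in².
Per-bolt allowable strength R_n/Ω = 84 × 0.1963 × 1 / 2 = 8.247 kips.
n ≥ 46.9 / 8.247 = 5.687 → use 6 bolts.

6 bolts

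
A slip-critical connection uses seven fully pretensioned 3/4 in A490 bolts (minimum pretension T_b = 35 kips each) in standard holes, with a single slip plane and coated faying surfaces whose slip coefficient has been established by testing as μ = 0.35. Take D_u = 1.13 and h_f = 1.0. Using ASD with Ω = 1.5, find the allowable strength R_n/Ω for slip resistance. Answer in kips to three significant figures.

R_n = μ · D_u · h_f · T_b · n_s · n_b = 0.35 × 1.13 × 1.0 × 35 × 1 × 7 = 96.9 kips.
Allowable strength R_n/Ω = 96.9 / 1.5 = 64.6 kips.

64.6 kips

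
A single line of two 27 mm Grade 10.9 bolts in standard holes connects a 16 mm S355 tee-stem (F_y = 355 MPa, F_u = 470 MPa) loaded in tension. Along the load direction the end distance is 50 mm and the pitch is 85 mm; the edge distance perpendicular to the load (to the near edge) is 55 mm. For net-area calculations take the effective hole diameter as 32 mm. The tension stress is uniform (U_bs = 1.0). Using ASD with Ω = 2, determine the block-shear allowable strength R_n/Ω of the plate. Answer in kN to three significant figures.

343 kN

Shear plane L_v = 50 + 1·85 = 135 mm; A_gv = 135 × 16 = 2160 mm².
A_nv = (135 − 1.5·32) × 16 = 1392 mm².
A_nt = (55 − 0.5·32) × 16 = 624 mm².
0.6 F_u A_nv = 392.5 kN; 0.6 F_y A_gv = 460.1 kN → shear rupture governs the shear term.
R_n = 392.5 + 1.0 × 470 × 624 / 1000 = 685.8 kN.
Allowable strength R_n/Ω = 685.8 / 2 = 343 kN.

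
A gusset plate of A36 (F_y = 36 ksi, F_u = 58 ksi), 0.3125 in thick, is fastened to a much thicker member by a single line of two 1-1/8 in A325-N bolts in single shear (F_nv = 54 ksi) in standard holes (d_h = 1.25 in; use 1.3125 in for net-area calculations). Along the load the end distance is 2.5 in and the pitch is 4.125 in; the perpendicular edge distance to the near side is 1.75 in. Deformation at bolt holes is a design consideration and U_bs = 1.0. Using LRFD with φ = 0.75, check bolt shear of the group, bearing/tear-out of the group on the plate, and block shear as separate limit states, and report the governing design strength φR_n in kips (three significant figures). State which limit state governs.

48.4 kips (block shear governs)

Bolt shear: A_b = π·1.125²/4 = 0.994 in²; R_n = 54 × 0.994 × 2 × 1 = 107.4 kips → 0.75 × 107.4 = 80.5 kips.
Bearing: edge l_c = 1.875, r_n = 40.78 kips; interior l_c = 2.875, r_n = 48.94 kips; R_n = 40.78 + 1·48.94 = 89.72 kips → 67.3 kips.
Block shear: A_gv = 2.07, A_nv = 1.455, A_nt = 0.3418 in²; R_n = min(0.6F_uA_nv, 0.6F_yA_gv) + U_bs·F_u·A_nt = 64.54 kips → 48.4 kips.
Block shear governs: 48.4 kips.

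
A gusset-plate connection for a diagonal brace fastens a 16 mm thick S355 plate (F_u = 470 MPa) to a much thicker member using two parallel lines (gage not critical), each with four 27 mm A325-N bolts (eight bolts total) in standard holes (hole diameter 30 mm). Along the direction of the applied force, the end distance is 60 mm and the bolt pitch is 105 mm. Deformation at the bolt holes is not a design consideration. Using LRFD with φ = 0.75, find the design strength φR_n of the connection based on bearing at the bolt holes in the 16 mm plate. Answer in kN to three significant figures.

Per bolt r_n = 1.5 l_c t F_u ≤ 3.0 d t F_u; upper limit = 3.0 × 27 × 16 × 470 / 1000 = 609.1 kN.
Edge bolt: l_c = 60 − 30/2 = 45 mm → 1.5 × 45 × 16 × 470 / 1000 = 507.6 → r_n = 507.6 kN.
Interior bolts: l_c = 105 − 30 = 75 mm → 1.5 × 75 × 16 × 470 / 1000 = 846 → r_n = 609.1 kN.
R_n = 2 × 507.6 + 6 × 609.1 = 4670 kN.
Design strength φR_n = 0.75 × 4670 = 3500 kN.

3500 kN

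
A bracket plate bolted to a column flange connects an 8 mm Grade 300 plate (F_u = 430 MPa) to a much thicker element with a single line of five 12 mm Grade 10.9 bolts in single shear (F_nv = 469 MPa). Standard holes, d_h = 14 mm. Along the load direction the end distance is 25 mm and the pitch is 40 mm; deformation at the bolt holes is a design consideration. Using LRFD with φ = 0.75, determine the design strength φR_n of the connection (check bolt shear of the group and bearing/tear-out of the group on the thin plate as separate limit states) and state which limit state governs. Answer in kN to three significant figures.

199 kN (bolt shear governs)

Bolt shear: A_b = π·12²/4 = 113.1 mm²; R_n = 469 × 113.1 × 5 × 1 / 1000 = 265.2 kN → 0.75 × 265.2 = 199 kN.
Bearing (1.2 l_c t F_u ≤ 2.4 d t F_u): upper limit = 2.4·12·8·430 / 1000 = 99.07 kN.
  Edge l_c = 25 − 14/2 = 18 → r_n = 74.3 kN; interior l_c = 40 − 14 = 26 → r_n = 99.07 kN.
  R_n,bearing = 1·74.3 + 4·99.07 = 470.6 kN → 0.75 × 470.6 = 353 kN.
Bolt shear governs: 199 kN.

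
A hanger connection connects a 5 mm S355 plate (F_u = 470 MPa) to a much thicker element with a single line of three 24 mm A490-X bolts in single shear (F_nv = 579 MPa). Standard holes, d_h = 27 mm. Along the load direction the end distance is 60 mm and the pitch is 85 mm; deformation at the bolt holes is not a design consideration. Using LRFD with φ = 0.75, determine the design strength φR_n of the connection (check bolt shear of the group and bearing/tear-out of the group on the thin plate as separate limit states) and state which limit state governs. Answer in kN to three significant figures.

377 kN (bearing governs)

Bolt shear: A_b = π·24²/4 = 452.4 mm²; R_n = 579 × 452.4 × 3 × 1 / 1000 = 785.8 kN → 0.75 × 785.8 = 589 kN.
Bearing (1.5 l_c t F_u ≤ 3.0 d t F_u): upper limit = 3.0·24·5·470 / 1000 = 169.2 kN.
  Edge l_c = 60 − 27/2 = 46.5 → r_n = 163.9 kN; interior l_c = 85 − 27 = 58 → r_n = 169.2 kN.
  R_n,bearing = 1·163.9 + 2·169.2 = 502.3 kN → 0.75 × 502.3 = 377 kN.
Bearing governs: 377 kN.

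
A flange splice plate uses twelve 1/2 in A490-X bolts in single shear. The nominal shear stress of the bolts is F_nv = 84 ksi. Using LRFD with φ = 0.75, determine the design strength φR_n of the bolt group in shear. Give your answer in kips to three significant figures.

148 kips

A_b = π × 0.5² / 4 = 0.1963 in².
R_n = F_nv · A_b · n · n_s = 84 × 0.1963 × 12 × 1 = 197.9 kips.
Design strength φR_n = 0.75 × 197.9 = 148 kips.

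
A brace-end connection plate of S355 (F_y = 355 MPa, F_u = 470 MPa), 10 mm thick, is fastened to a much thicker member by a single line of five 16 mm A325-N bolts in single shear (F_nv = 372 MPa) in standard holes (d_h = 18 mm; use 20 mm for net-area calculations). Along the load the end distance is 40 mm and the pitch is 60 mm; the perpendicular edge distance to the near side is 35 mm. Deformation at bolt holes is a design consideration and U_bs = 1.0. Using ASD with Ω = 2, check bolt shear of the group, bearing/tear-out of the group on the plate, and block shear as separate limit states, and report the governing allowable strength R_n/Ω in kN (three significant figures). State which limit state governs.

Bolt shear: A_b = π·16²/4 = 201.1 mm²; R_n = 372 × 201.1 × 5 × 1 / 1000 = 374 kN → 374 / 2 = 187 kN.
Bearing: edge l_c = 31, r_n = 174.8 kN; interior l_c = 42, r_n = 180.5 kN; R_n = 174.8 + 4·180.5 = 896.8 kN → 448 kN.
Block shear: A_gv = 2800, A_nv = 1900, A_nt = 250 mm²; R_n = min(0.6F_uA_nv, 0.6F_yA_gv) + U_bs·F_u·A_nt = 653.3 kN → 327 kN.
Bolt shear governs: 187 kN.

187 kN (bolt shear governs)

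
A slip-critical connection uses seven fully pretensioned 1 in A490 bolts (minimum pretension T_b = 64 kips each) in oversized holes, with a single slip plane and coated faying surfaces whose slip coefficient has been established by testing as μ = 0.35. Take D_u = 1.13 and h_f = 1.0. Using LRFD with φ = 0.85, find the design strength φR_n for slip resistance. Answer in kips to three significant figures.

151 kips

R_n = μ · D_u · h_f · T_b · n_s · n_b = 0.35 × 1.13 × 1.0 × 64 × 1 × 7 = 177.2 kips.
Design strength φR_n = 0.85 × 177.2 = 151 kips.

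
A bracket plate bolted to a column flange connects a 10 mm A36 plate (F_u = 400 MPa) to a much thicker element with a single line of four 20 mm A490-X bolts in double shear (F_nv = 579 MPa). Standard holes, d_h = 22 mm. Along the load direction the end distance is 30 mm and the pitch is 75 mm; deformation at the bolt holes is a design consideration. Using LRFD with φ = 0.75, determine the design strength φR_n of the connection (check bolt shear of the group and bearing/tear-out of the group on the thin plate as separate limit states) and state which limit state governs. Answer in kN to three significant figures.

500 kN (bearing governs)

Bolt shear: A_b = π·20²/4 = 314.2 mm²; R_n = 579 × 314.2 × 4 × 2 / 1000 = 1455 kN → 0.75 × 1455 = 1090 kN.
Bearing (1.2 l_c t F_u ≤ 2.4 d t F_u): upper limit = 2.4·20·10·400 / 1000 = 192 kN.
  Edge l_c = 30 − 22/2 = 19 → r_n = 91.2 kN; interior l_c = 75 − 22 = 53 → r_n = 192 kN.
  R_n,bearing = 1·91.2 + 3·192 = 667.2 kN → 0.75 × 667.2 = 500 kN.
Bearing governs: 500 kN.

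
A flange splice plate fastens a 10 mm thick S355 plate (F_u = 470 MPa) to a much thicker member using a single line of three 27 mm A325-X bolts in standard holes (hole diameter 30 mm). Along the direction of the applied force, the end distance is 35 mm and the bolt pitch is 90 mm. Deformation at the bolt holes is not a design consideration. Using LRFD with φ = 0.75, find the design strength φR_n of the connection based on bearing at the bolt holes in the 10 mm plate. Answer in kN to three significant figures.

Per bolt r_n = 1.5 l_c t F_u ≤ 3.0 d t F_u; upper limit = 3.0 × 27 × 10 × 470 / 1000 = 380.7 kN.
Edge bolt: l_c = 35 − 30/2 = 20 mm → 1.5 × 20 × 10 × 470 / 1000 = 141 → r_n = 141 kN.
Interior bolts: l_c = 90 − 30 = 60 mm → 1.5 × 60 × 10 × 470 / 1000 = 423 → r_n = 380.7 kN.
R_n = 1 × 141 + 2 × 380.7 = 902.4 kN.
Design strength φR_n = 0.75 × 902.4 = 677 kN.

677 kN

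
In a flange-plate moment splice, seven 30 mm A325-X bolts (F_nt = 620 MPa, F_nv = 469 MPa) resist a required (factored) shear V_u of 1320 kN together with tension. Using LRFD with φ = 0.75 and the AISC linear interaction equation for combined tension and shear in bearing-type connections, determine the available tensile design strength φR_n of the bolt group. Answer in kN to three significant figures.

A_b = π·30²/4 = 706.9 mm²; f_rv = 1320 × 1000 / (7 × 706.9) = 266.8 MPa.
F'_nt = 1.3 F_nt − (F_nt / φF_nv) f_rv = 1.3·620 − (620/(0.75·469))·266.8 = 335.8 MPa, capped at F_nt → F'_nt = 335.8 MPa.
R_n = F'_nt · A_b · n = 335.8 × 706.9 × 7 / 1000 = 1661 kN.
Design strength φR_n = 0.75 × 1661 = 1250 kN.

1250 kN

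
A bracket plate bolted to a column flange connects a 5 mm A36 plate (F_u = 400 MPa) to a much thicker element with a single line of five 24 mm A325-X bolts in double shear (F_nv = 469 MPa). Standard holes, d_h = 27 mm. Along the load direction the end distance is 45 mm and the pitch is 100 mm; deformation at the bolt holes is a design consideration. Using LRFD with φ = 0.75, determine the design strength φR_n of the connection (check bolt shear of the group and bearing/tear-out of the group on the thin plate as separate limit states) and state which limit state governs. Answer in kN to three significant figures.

402 kN (bearing governs)

Bolt shear: A_b = π·24²/4 = 452.4 mm²; R_n = 469 × 452.4 × 5 × 2 / 1000 = 2122 kN → 0.75 × 2122 = 1590 kN.
Bearing (1.2 l_c t F_u ≤ 2.4 d t F_u): upper limit = 2.4·24·5·400 / 1000 = 115.2 kN.
  Edge l_c = 45 − 27/2 = 31.5 → r_n = 75.6 kN; interior l_c = 100 − 27 = 73 → r_n = 115.2 kN.
  R_n,bearing = 1·75.6 + 4·115.2 = 536.4 kN → 0.75 × 536.4 = 402 kN.
Bearing governs: 402 kN.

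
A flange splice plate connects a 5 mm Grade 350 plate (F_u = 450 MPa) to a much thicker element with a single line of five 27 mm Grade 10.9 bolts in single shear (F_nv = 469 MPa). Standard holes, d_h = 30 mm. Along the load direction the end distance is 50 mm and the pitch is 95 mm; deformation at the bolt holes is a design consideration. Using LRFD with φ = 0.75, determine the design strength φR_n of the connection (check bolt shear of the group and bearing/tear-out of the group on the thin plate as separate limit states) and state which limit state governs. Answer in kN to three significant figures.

Bolt shear: A_b = π·27²/4 = 572.6 mm²; R_n = 469 × 572.6 × 5 × 1 / 1000 = 1343 kN → 0.75 × 1343 = 1010 kN.
Bearing (1.2 l_c t F_u ≤ 2.4 d t F_u): upper limit = 2.4·27·5·450 / 1000 = 145.8 kN.
  Edge l_c = 50 − 30/2 = 35 → r_n = 94.5 kN; interior l_c = 95 − 30 = 65 → r_n = 145.8 kN.
  R_n,bearing = 1·94.5 + 4·145.8 = 677.7 kN → 0.75 × 677.7 = 508 kN.
Bearing governs: 508 kN.

508 kN (bearing governs)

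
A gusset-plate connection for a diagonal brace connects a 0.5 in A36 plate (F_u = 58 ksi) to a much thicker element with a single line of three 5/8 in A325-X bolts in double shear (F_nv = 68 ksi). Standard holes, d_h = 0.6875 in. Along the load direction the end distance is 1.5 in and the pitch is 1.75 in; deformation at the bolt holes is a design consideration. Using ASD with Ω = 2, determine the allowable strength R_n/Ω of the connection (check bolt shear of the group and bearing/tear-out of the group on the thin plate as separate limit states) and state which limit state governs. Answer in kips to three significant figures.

57.1 kips (bearing governs)

Bolt shear: A_b = π·0.625²/4 = 0.3068 in²; R_n = 68 × 0.3068 × 3 × 2 = 125.2 kips → 125.2 / 2 = 62.6 kips.
Bearing (1.2 l_c t F_u ≤ 2.4 d t F_u): upper limit = 2.4·0.625·0.5·58 = 43.5 kips.
  Edge l_c = 1.5 − 0.6875/2 = 1.156 → r_n = 40.24 kips; interior l_c = 1.75 − 0.6875 = 1.062 → r_n = 36.97 kips.
  R_n,bearing = 1·40.24 + 2·36.97 = 114.2 kips → 114.2 / 2 = 57.1 kips.
Bearing governs: 57.1 kips.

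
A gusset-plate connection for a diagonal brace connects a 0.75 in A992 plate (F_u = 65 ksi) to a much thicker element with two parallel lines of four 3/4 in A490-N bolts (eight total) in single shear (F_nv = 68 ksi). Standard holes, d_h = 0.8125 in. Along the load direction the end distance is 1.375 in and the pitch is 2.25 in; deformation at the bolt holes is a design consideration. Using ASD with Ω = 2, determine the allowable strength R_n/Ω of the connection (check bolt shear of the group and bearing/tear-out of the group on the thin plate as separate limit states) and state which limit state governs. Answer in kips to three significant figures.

Bolt shear: A_b = π·0.75²/4 = 0.4418 in²; R_n = 68 × 0.4418 × 8 × 1 = 240.3 kips → 240.3 / 2 = 120 kips.
Bearing (1.2 l_c t F_u ≤ 2.4 d t F_u): upper limit = 2.4·0.75·0.75·65 = 87.75 kips.
  Edge l_c = 1.375 − 0.8125/2 = 0.9688 → r_n = 56.67 kips; interior l_c = 2.25 − 0.8125 = 1.438 → r_n = 84.09 kips.
  R_n,bearing = 2·56.67 + 6·84.09 = 617.9 kips → 617.9 / 2 = 309 kips.
Bolt shear governs: 120 kips.

120 kips (bolt shear governs)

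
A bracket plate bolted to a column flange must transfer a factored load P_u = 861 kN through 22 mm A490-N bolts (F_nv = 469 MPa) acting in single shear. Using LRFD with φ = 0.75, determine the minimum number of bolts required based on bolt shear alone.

A_b = π·22²/4 = 380.1 mm².
Per-bolt design strength φR_n = 0.75 × 469 × 380.1 × 1 / 1000 = 133.7 kN.
n ≥ 861 / 133.7 = 6.439 → use 7 bolts.

7 bolts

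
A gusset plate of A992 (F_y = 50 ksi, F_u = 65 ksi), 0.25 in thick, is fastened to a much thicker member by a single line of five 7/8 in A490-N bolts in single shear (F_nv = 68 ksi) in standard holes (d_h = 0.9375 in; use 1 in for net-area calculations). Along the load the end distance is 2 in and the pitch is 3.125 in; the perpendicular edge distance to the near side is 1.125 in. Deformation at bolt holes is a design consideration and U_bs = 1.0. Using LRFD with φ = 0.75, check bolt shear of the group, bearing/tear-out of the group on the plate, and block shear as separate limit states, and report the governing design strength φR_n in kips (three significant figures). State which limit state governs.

80.7 kips (block shear governs)

Bolt shear: A_b = π·0.875²/4 = 0.6013 in²; R_n = 68 × 0.6013 × 5 × 1 = 204.4 kips → 0.75 × 204.4 = 153 kips.
Bearing: edge l_c = 1.531, r_n = 29.86 kips; interior l_c = 2.188, r_n = 34.12 kips; R_n = 29.86 + 4·34.12 = 166.4 kips → 125 kips.
Block shear: A_gv = 3.625, A_nv = 2.5, A_nt = 0.1562 in²; R_n = min(0.6F_uA_nv, 0.6F_yA_gv) + U_bs·F_u·A_nt = 107.7 kips → 80.7 kips.
Block shear governs: 80.7 kips.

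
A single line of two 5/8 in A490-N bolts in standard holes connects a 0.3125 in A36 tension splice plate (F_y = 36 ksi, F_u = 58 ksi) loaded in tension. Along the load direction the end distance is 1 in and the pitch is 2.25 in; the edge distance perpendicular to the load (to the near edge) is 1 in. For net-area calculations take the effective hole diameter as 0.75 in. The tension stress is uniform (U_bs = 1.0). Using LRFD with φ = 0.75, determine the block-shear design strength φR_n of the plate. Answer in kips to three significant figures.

Shear plane L_v = 1 + 1·2.25 = 3.25 in; A_gv = 3.25 × 0.3125 = 1.016 in².
A_nv = (3.25 − 1.5·0.75) × 0.3125 = 0.6641 in².
A_nt = (1 − 0.5·0.75) × 0.3125 = 0.1953 in².
0.6 F_u A_nv = 23.11 kips; 0.6 F_y A_gv = 21.94 kips → shear yielding governs the shear term.
R_n = 21.94 + 1.0 × 58 × 0.1953 = 33.27 kips.
Design strength φR_n = 0.75 × 33.27 = 24.9 kips.

24.9 kips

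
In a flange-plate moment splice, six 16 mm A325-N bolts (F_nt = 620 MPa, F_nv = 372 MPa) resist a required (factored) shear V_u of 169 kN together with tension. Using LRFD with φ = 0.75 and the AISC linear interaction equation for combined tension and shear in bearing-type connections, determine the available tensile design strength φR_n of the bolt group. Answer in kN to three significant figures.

448 kN

A_b = π·16²/4 = 201.1 mm²; f_rv = 169 × 1000 / (6 × 201.1) = 140.1 MPa.
F'_nt = 1.3 F_nt − (F_nt / φF_nv) f_rv = 1.3·620 − (620/(0.75·372))·140.1 = 494.7 MPa, capped at F_nt → F'_nt = 494.7 MPa.
R_n = F'_nt · A_b · n = 494.7 × 201.1 × 6 / 1000 = 596.8 kN.
Design strength φR_n = 0.75 × 596.8 = 448 kN.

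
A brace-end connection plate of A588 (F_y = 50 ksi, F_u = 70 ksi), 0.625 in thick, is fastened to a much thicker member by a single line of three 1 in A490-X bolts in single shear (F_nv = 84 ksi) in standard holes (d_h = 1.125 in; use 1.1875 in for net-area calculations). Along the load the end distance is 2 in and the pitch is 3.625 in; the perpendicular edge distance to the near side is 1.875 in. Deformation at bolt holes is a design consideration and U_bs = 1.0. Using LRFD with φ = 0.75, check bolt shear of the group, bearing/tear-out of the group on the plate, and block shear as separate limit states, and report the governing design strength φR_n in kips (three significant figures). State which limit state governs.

Bolt shear: A_b = π·1²/4 = 0.7854 in²; R_n = 84 × 0.7854 × 3 × 1 = 197.9 kips → 0.75 × 197.9 = 148 kips.
Bearing: edge l_c = 1.438, r_n = 75.47 kips; interior l_c = 2.5, r_n = 105 kips; R_n = 75.47 + 2·105 = 285.5 kips → 214 kips.
Block shear: A_gv = 5.781, A_nv = 3.926, A_nt = 0.8008 in²; R_n = min(0.6F_uA_nv, 0.6F_yA_gv) + U_bs·F_u·A_nt = 220.9 kips → 166 kips.
Bolt shear governs: 148 kips.

148 kips (bolt shear governs)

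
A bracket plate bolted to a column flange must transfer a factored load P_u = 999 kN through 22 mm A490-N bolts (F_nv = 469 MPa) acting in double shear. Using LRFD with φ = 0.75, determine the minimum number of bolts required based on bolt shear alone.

4 bolts

A_b = π·22²/4 = 380.1 mm².
Per-bolt design strength φR_n = 0.75 × 469 × 380.1 × 2 / 1000 = 267.4 kN.
n ≥ 999 / 267.4 = 3.736 → use 4 bolts.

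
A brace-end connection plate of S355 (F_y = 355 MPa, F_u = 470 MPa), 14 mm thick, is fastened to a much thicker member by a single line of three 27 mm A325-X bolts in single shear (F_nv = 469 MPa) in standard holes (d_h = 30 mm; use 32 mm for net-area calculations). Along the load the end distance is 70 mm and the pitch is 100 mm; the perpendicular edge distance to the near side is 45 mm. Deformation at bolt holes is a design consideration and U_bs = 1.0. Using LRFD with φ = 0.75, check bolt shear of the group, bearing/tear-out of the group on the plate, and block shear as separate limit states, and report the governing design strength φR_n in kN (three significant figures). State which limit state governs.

Bolt shear: A_b = π·27²/4 = 572.6 mm²; R_n = 469 × 572.6 × 3 × 1 / 1000 = 805.6 kN → 0.75 × 805.6 = 604 kN.
Bearing: edge l_c = 55, r_n = 426.4 kN; interior l_c = 70, r_n = 426.4 kN; R_n = 426.4 + 2·426.4 = 1279 kN → 959 kN.
Block shear: A_gv = 3780, A_nv = 2660, A_nt = 406 mm²; R_n = min(0.6F_uA_nv, 0.6F_yA_gv) + U_bs·F_u·A_nt = 940.9 kN → 706 kN.
Bolt shear governs: 604 kN.

604 kN (bolt shear governs)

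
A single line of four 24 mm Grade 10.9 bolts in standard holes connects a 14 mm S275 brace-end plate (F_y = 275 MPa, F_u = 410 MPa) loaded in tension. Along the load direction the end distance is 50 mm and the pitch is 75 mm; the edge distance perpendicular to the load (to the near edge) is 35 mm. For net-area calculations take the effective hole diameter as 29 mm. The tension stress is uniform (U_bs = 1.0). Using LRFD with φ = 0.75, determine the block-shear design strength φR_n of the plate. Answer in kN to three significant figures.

536 kN

Shear plane L_v = 50 + 3·75 = 275 mm; A_gv = 275 × 14 = 3850 mm².
A_nv = (275 − 3.5·29) × 14 = 2429 mm².
A_nt = (35 − 0.5·29) × 14 = 287 mm².
0.6 F_u A_nv = 597.5 kN; 0.6 F_y A_gv = 635.2 kN → shear rupture governs the shear term.
R_n = 597.5 + 1.0 × 410 × 287 / 1000 = 715.2 kN.
Design strength φR_n = 0.75 × 715.2 = 536 kN.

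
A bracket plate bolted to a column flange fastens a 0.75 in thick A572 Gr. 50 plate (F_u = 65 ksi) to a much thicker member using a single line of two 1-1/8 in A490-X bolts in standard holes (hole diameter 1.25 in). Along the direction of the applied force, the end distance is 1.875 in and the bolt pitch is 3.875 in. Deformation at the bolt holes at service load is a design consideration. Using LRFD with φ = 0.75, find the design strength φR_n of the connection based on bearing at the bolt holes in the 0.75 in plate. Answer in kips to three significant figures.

154 kips

Per bolt r_n = 1.2 l_c t F_u ≤ 2.4 d t F_u; upper limit = 2.4 × 1.125 × 0.75 × 65 = 131.6 kips.
Edge bolt: l_c = 1.875 − 1.25/2 = 1.25 in → 1.2 × 1.25 × 0.75 × 65 = 73.12 → r_n = 73.12 kips.
Interior bolts: l_c = 3.875 − 1.25 = 2.625 in → 1.2 × 2.625 × 0.75 × 65 = 153.6 → r_n = 131.6 kips.
R_n = 1 × 73.12 + 1 × 131.6 = 204.8 kips.
Design strength φR_n = 0.75 × 204.8 = 154 kips.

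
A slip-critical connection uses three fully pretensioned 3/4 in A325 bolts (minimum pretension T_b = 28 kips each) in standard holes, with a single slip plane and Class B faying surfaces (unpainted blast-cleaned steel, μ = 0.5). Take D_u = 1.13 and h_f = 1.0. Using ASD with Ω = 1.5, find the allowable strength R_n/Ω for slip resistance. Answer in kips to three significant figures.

R_n = μ · D_u · h_f · T_b · n_s · n_b = 0.5 × 1.13 × 1.0 × 28 × 1 × 3 = 47.46 kips.
Allowable strength R_n/Ω = 47.46 / 1.5 = 31.6 kips.

31.6 kips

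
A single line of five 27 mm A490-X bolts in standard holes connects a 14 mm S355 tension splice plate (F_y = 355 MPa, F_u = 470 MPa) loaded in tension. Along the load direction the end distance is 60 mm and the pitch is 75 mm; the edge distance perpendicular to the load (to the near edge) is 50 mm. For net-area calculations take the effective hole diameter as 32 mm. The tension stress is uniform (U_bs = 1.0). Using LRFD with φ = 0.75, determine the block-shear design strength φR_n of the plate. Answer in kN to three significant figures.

807 kN

Shear plane L_v = 60 + 4·75 = 360 mm; A_gv = 360 × 14 = 5040 mm².
A_nv = (360 − 4.5·32) × 14 = 3024 mm².
A_nt = (50 − 0.5·32) × 14 = 476 mm².
0.6 F_u A_nv = 852.8 kN; 0.6 F_y A_gv = 1074 kN → shear rupture governs the shear term.
R_n = 852.8 + 1.0 × 470 × 476 / 1000 = 1076 kN.
Design strength φR_n = 0.75 × 1076 = 807 kN.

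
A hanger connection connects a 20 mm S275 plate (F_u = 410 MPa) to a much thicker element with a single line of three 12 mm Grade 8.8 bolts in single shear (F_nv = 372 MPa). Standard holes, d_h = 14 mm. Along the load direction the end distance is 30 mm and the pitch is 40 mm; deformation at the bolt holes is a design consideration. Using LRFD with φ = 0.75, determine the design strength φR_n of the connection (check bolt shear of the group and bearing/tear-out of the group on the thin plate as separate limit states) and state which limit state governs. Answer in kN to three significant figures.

Bolt shear: A_b = π·12²/4 = 113.1 mm²; R_n = 372 × 113.1 × 3 × 1 / 1000 = 126.2 kN → 0.75 × 126.2 = 94.7 kN.
Bearing (1.2 l_c t F_u ≤ 2.4 d t F_u): upper limit = 2.4·12·20·410 / 1000 = 236.2 kN.
  Edge l_c = 30 − 14/2 = 23 → r_n = 226.3 kN; interior l_c = 40 − 14 = 26 → r_n = 236.2 kN.
  R_n,bearing = 1·226.3 + 2·236.2 = 698.6 kN → 0.75 × 698.6 = 524 kN.
Bolt shear governs: 94.7 kN.

94.7 kN (bolt shear governs)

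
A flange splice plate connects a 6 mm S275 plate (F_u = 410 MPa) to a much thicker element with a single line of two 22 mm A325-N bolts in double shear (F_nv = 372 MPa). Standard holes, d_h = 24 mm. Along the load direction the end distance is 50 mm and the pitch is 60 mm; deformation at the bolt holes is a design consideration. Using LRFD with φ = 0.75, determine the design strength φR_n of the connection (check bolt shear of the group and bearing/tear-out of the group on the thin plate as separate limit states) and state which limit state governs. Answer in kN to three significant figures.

164 kN (bearing governs)

Bolt shear: A_b = π·22²/4 = 380.1 mm²; R_n = 372 × 380.1 × 2 × 2 / 1000 = 565.6 kN → 0.75 × 565.6 = 424 kN.
Bearing (1.2 l_c t F_u ≤ 2.4 d t F_u): upper limit = 2.4·22·6·410 / 1000 = 129.9 kN.
  Edge l_c = 50 − 24/2 = 38 → r_n = 112.2 kN; interior l_c = 60 − 24 = 36 → r_n = 106.3 kN.
  R_n,bearing = 1·112.2 + 1·106.3 = 218.4 kN → 0.75 × 218.4 = 164 kN.
Bearing governs: 164 kN.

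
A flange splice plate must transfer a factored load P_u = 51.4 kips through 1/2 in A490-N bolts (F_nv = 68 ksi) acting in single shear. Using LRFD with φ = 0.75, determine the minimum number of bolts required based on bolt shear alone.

A_b = π·0.5²/4 = 0.1963 in².
Per-bolt design strength φR_n = 0.75 × 68 × 0.1963 × 1 = 10.01 kips.
n ≥ 51.4 / 10.01 = 5.133 → use 6 bolts.

6 bolts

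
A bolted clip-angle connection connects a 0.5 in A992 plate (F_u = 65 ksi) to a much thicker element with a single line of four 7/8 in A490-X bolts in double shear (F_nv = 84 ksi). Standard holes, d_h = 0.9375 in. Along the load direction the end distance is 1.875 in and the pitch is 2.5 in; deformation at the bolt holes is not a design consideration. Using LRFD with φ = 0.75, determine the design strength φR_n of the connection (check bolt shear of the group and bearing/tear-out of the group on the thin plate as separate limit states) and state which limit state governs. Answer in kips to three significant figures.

Bolt shear: A_b = π·0.875²/4 = 0.6013 in²; R_n = 84 × 0.6013 × 4 × 2 = 404.1 kips → 0.75 × 404.1 = 303 kips.
Bearing (1.5 l_c t F_u ≤ 3.0 d t F_u): upper limit = 3.0·0.875·0.5·65 = 85.31 kips.
  Edge l_c = 1.875 − 0.9375/2 = 1.406 → r_n = 68.55 kips; interior l_c = 2.5 − 0.9375 = 1.562 → r_n = 76.17 kips.
  R_n,bearing = 1·68.55 + 3·76.17 = 297.1 kips → 0.75 × 297.1 = 223 kips.
Bearing governs: 223 kips.

223 kips (bearing governs)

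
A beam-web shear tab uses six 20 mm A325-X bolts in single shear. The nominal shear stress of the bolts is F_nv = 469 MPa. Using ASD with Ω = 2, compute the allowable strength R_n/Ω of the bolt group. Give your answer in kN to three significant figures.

A_b = π × 20² / 4 = 314.2 mm².
R_n = F_nv · A_b · n · n_s = 469 × 314.2 × 6 × 1 / 1000 = 884 kN.
Allowable strength R_n/Ω = 884 / 2 = 442 kN.

442 kN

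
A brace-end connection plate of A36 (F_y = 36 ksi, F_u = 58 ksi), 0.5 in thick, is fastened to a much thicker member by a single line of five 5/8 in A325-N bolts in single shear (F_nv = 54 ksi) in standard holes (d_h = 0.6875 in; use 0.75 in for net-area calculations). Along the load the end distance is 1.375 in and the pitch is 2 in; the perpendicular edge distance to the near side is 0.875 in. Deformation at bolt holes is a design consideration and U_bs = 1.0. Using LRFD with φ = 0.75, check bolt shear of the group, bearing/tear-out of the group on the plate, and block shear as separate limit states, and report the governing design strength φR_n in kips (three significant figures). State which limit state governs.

Bolt shear: A_b = π·0.625²/4 = 0.3068 in²; R_n = 54 × 0.3068 × 5 × 1 = 82.83 kips → 0.75 × 82.83 = 62.1 kips.
Bearing: edge l_c = 1.031, r_n = 35.89 kips; interior l_c = 1.312, r_n = 43.5 kips; R_n = 35.89 + 4·43.5 = 209.9 kips → 157 kips.
Block shear: A_gv = 4.688, A_nv = 3, A_nt = 0.25 in²; R_n = min(0.6F_uA_nv, 0.6F_yA_gv) + U_bs·F_u·A_nt = 115.7 kips → 86.8 kips.
Bolt shear governs: 62.1 kips.

62.1 kips (bolt shear governs)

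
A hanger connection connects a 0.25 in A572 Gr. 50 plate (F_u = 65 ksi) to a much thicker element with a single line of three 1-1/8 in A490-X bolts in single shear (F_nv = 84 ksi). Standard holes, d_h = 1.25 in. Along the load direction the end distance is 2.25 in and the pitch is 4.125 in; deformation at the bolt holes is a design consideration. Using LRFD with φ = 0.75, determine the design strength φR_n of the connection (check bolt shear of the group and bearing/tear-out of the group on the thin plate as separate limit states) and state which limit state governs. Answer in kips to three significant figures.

Bolt shear: A_b = π·1.125²/4 = 0.994 in²; R_n = 84 × 0.994 × 3 × 1 = 250.5 kips → 0.75 × 250.5 = 188 kips.
Bearing (1.2 l_c t F_u ≤ 2.4 d t F_u): upper limit = 2.4·1.125·0.25·65 = 43.87 kips.
  Edge l_c = 2.25 − 1.25/2 = 1.625 → r_n = 31.69 kips; interior l_c = 4.125 − 1.25 = 2.875 → r_n = 43.87 kips.
  R_n,bearing = 1·31.69 + 2·43.87 = 119.4 kips → 0.75 × 119.4 = 89.6 kips.
Bearing governs: 89.6 kips.

89.6 kips (bearing governs)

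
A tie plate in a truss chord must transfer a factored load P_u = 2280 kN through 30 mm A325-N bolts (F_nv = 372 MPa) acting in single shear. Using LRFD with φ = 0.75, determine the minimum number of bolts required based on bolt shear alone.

A_b = π·30²/4 = 706.9 mm².
Per-bolt design strength φR_n = 0.75 × 372 × 706.9 × 1 / 1000 = 197.2 kN.
n ≥ 2280 / 197.2 = 11.56 → use 12 bolts.

12 bolts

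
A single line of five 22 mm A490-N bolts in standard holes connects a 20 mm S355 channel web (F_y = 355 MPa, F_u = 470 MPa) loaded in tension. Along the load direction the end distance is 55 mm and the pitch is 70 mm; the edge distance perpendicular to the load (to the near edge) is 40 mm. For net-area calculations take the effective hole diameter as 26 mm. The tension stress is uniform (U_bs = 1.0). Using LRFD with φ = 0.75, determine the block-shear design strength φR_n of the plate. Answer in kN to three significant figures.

1110 kN

Shear plane L_v = 55 + 4·70 = 335 mm; A_gv = 335 × 20 = 6700 mm².
A_nv = (335 − 4.5·26) × 20 = 4360 mm².
A_nt = (40 − 0.5·26) × 20 = 540 mm².
0.6 F_u A_nv = 1230 kN; 0.6 F_y A_gv = 1427 kN → shear rupture governs the shear term.
R_n = 1230 + 1.0 × 470 × 540 / 1000 = 1483 kN.
Design strength φR_n = 0.75 × 1483 = 1110 kN.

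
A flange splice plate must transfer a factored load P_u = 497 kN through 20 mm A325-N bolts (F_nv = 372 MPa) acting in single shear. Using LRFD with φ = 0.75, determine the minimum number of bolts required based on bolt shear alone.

6 bolts

A_b = π·20²/4 = 314.2 mm².
Per-bolt design strength φR_n = 0.75 × 372 × 314.2 × 1 / 1000 = 87.65 kN.
n ≥ 497 / 87.65 = 5.67 → use 6 bolts.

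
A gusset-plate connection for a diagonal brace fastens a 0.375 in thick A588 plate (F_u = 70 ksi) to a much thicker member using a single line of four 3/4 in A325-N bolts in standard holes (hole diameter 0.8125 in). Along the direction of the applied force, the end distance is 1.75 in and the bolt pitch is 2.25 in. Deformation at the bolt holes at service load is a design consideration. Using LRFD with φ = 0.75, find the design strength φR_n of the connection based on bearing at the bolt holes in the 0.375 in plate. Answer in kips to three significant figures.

134 kips

Per bolt r_n = 1.2 l_c t F_u ≤ 2.4 d t F_u; upper limit = 2.4 × 0.75 × 0.375 × 70 = 47.25 kips.
Edge bolt: l_c = 1.75 − 0.8125/2 = 1.344 in → 1.2 × 1.344 × 0.375 × 70 = 42.33 → r_n = 42.33 kips.
Interior bolts: l_c = 2.25 − 0.8125 = 1.438 in → 1.2 × 1.438 × 0.375 × 70 = 45.28 → r_n = 45.28 kips.
R_n = 1 × 42.33 + 3 × 45.28 = 178.2 kips.
Design strength φR_n = 0.75 × 178.2 = 134 kips.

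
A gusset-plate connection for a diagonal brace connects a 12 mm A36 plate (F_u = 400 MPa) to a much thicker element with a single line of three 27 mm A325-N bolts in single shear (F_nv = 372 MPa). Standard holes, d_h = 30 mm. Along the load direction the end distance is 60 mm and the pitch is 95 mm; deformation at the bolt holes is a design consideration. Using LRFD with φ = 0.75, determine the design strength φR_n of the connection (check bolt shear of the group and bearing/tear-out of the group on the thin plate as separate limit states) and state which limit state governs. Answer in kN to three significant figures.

479 kN (bolt shear governs)

Bolt shear: A_b = π·27²/4 = 572.6 mm²; R_n = 372 × 572.6 × 3 × 1 / 1000 = 639 kN → 0.75 × 639 = 479 kN.
Bearing (1.2 l_c t F_u ≤ 2.4 d t F_u): upper limit = 2.4·27·12·400 / 1000 = 311 kN.
  Edge l_c = 60 − 30/2 = 45 → r_n = 259.2 kN; interior l_c = 95 − 30 = 65 → r_n = 311 kN.
  R_n,bearing = 1·259.2 + 2·311 = 881.3 kN → 0.75 × 881.3 = 661 kN.
Bolt shear governs: 479 kN.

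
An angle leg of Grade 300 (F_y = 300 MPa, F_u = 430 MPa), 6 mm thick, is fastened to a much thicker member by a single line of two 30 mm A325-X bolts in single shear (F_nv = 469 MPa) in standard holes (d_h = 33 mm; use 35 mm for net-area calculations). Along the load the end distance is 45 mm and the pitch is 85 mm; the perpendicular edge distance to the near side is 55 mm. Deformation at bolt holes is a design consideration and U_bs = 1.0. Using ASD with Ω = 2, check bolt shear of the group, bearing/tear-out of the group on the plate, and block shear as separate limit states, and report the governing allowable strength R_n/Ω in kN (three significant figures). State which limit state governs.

108 kN (block shear governs)

Bolt shear: A_b = π·30²/4 = 706.9 mm²; R_n = 469 × 706.9 × 2 × 1 / 1000 = 663 kN → 663 / 2 = 332 kN.
Bearing: edge l_c = 28.5, r_n = 88.24 kN; interior l_c = 52, r_n = 161 kN; R_n = 88.24 + 1·161 = 249.2 kN → 125 kN.
Block shear: A_gv = 780, A_nv = 465, A_nt = 225 mm²; R_n = min(0.6F_uA_nv, 0.6F_yA_gv) + U_bs·F_u·A_nt = 216.7 kN → 108 kN.
Block shear governs: 108 kN.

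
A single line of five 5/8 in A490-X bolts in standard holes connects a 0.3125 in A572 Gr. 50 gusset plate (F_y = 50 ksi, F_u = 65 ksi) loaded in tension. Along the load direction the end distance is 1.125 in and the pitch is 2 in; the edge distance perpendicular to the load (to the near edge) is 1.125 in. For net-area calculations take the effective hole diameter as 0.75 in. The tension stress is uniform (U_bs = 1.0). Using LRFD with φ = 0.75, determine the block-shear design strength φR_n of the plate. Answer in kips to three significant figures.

64 kips

Shear plane L_v = 1.125 + 4·2 = 9.125 in; A_gv = 9.125 × 0.3125 = 2.852 in².
A_nv = (9.125 − 4.5·0.75) × 0.3125 = 1.797 in².
A_nt = (1.125 − 0.5·0.75) × 0.3125 = 0.2344 in².
0.6 F_u A_nv = 70.08 kips; 0.6 F_y A_gv = 85.55 kips → shear rupture governs the shear term.
R_n = 70.08 + 1.0 × 65 × 0.2344 = 85.31 kips.
Design strength φR_n = 0.75 × 85.31 = 64 kips.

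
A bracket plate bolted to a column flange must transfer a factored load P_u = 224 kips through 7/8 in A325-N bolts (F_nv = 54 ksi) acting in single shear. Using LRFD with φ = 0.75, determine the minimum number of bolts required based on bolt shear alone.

10 bolts

A_b = π·0.875²/4 = 0.6013 in².
Per-bolt design strength φR_n = 0.75 × 54 × 0.6013 × 1 = 24.35 kips.
n ≥ 224 / 24.35 = 9.198 → use 10 bolts.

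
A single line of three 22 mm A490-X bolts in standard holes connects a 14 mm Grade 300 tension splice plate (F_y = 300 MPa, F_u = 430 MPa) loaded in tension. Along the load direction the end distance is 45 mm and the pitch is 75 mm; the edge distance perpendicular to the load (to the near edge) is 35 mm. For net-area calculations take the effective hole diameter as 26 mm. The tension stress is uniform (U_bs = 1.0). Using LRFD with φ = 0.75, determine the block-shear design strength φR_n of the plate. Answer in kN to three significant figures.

Shear plane L_v = 45 + 2·75 = 195 mm; A_gv = 195 × 14 = 2730 mm².
A_nv = (195 − 2.5·26) × 14 = 1820 mm².
A_nt = (35 − 0.5·26) × 14 = 308 mm².
0.6 F_u A_nv = 469.6 kN; 0.6 F_y A_gv = 491.4 kN → shear rupture governs the shear term.
R_n = 469.6 + 1.0 × 430 × 308 / 1000 = 602 kN.
Design strength φR_n = 0.75 × 602 = 452 kN.

452 kN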